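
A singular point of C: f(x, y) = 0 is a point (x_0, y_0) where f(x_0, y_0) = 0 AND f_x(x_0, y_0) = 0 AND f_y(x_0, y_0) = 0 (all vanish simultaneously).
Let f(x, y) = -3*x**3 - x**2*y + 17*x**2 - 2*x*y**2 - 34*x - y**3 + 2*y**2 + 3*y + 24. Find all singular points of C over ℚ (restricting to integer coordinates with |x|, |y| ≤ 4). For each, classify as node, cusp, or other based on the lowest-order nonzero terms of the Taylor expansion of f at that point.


Singular points: {(2, -1)}; classification: cusp.

Compute partial derivatives:
  f_x = -9*x**2 - 2*x*y + 34*x - 2*y**2 - 34.
  f_y = -x**2 - 4*x*y - 3*y**2 + 4*y + 3.
Scan x_0 ∈ {−4, ..., 4}. For each x_0, f_y(x_0, y) is a polynomial in y; find its integer roots y ∈ {−4, ..., 4}, then test f_x and f at those candidates.
  x = -4: f_y(-4, y) = -3*y**2 + 20*y - 13; no integer root y with |y| ≤ 4.
  x = -3: f_y(-3, y) = -3*y**2 + 16*y - 6; no integer root y with |y| ≤ 4.
  x = -2: f_y(-2, y) = -3*y**2 + 12*y - 1; no integer root y with |y| ≤ 4.
  x = -1: f_y(-1, y) = -3*y**2 + 8*y + 2; no integer root y with |y| ≤ 4.
  x = 0: f_y(0, y) = -3*y**2 + 4*y + 3; no integer root y with |y| ≤ 4.
  x = 1: f_y(1, y) = 2 - 3*y**2; no integer root y with |y| ≤ 4.
  x = 2: f_y(2, y) = -3*y**2 - 4*y - 1; vanishes at y ∈ {-1}. (2, -1): f_x = 0, f = 0 — SINGULAR.
  x = 3: f_y(3, y) = -3*y**2 - 8*y - 6; no integer root y with |y| ≤ 4.
  x = 4: f_y(4, y) = -3*y**2 - 12*y - 13; no integer root y with |y| ≤ 4.
Only singular point on the grid: (2, -1).
Classify: substitute x = 2 + u, y = -1 + v and expand: f = -3*u**3 - u**2*v - 2*u*v**2 - v**3 + v**2.
No constant or linear terms (consistent with a singular point). Quadratic part: v**2. Cubic part: -3*u**3 - u**2*v - 2*u*v**2 - v**3.
The quadratic part v**2 is a perfect square, so there is a single (double) tangent line v = 0, i.e. y = -1. Restricting the cubic part to that line (v = 0) leaves -3*u**3 ≠ 0, so f is not divisible by v and the branch is v² ≈ 3*u**3 to lowest order — this is a cusp.
Classification: cusp.


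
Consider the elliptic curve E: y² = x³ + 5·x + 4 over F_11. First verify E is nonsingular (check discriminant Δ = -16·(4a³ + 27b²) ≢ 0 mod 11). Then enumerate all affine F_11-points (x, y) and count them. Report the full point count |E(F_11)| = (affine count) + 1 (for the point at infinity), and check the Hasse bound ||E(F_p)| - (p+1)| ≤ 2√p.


Affine points = {(0, 2), (0, 9), (2, 0), (4, 0), (5, 0), (10, 3), (10, 8)}; affine count = 7; |E(F_11)| = 8.

Discriminant check: Δ ∝ 4a³ + 27b² = 4·5³ + 27·4² = 4·125 + 27·16 ≡ 8 (mod 11). Nonzero ⇒ E is nonsingular.
For each x ∈ F_11, compute rhs = x³ + 5·x + 4 mod 11, then count y ∈ F_11 with y² ≡ rhs.
  x = 0: rhs = 4, matching y values: 2, 9 (2 points).
  x = 1: rhs = 10, matching y values: none (0 points).
  x = 2: rhs = 0, matching y values: 0 (1 points).
  x = 3: rhs = 2, matching y values: none (0 points).
  x = 4: rhs = 0, matching y values: 0 (1 points).
  x = 5: rhs = 0, matching y values: 0 (1 points).
  x = 6: rhs = 8, matching y values: none (0 points).
  x = 7: rhs = 8, matching y values: none (0 points).
  x = 8: rhs = 6, matching y values: none (0 points).
  x = 9: rhs = 8, matching y values: none (0 points).
  x = 10: rhs = 9, matching y values: 3, 8 (2 points).
Total affine count: 7.
Full point count |E(F_11)| = 7 + 1 = 8.
Hasse bound: |8 − (11+1)| = |-4| = 4 ≤ 2√11 ≈ 6.6332 ✓.


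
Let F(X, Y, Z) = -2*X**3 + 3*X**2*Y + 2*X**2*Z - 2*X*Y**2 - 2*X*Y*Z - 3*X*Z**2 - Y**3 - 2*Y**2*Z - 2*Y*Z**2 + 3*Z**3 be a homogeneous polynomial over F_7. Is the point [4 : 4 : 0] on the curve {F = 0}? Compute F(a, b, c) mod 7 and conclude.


F(4,4,0) ≡ 5 (mod 7); P is NOT on the curve.

Evaluate F(4, 4, 0) term-by-term (mod 7).
  -2*X**3 ↦ -2·64·1·1 = -128
  3*X**2*Y ↦ 3·16·4·1 = 192
  2*X**2*Z ↦ 2·16·1·0 = 0
  -2*X*Y**2 ↦ -2·4·16·1 = -128
  -2*X*Y*Z ↦ -2·4·4·0 = 0
  -3*X*Z**2 ↦ -3·4·1·0 = 0
  -Y**3 ↦ -1·1·64·1 = -64
  -2*Y**2*Z ↦ -2·1·16·0 = 0
  -2*Y*Z**2 ↦ -2·1·4·0 = 0
  3*Z**3 ↦ 3·1·1·0 = 0
Sum: F(4, 4, 0) = (-128) + (192) + (0) + (-128) + (0) + (0) + (-64) + (0) + (0) + (0) = -128.
Reducing mod 7: -128 ≡ 5 (mod 7).
Since F(a, b, c) ≡ 5 ≠ 0 (mod 7), P does NOT lie on the curve.


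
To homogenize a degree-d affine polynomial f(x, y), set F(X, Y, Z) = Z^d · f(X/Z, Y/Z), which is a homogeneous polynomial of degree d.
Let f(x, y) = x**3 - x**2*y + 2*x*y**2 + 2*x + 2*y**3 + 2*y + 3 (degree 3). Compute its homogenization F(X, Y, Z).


F(X, Y, Z) = X**3 - X**2*Y + 2*X*Y**2 + 2*X*Z**2 + 2*Y**3 + 2*Y*Z**2 + 3*Z**3

deg(f) = 3.
Substitute x = X/Z, y = Y/Z into f, then multiply by Z^3.
  monomial 1·x^3·y^0 ↦ 1·X^3·Y^0·Z^0.
  monomial -1·x^2·y^1 ↦ -1·X^2·Y^1·Z^0.
  monomial 2·x^1·y^2 ↦ 2·X^1·Y^2·Z^0.
  monomial 2·x^1·y^0 ↦ 2·X^1·Y^0·Z^2.
  monomial 2·x^0·y^3 ↦ 2·X^0·Y^3·Z^0.
  monomial 2·x^0·y^1 ↦ 2·X^0·Y^1·Z^2.
  monomial 3·x^0·y^0 ↦ 3·X^0·Y^0·Z^3.
Collecting: F(X, Y, Z) = X**3 - X**2*Y + 2*X*Y**2 + 2*X*Z**2 + 2*Y**3 + 2*Y*Z**2 + 3*Z**3.


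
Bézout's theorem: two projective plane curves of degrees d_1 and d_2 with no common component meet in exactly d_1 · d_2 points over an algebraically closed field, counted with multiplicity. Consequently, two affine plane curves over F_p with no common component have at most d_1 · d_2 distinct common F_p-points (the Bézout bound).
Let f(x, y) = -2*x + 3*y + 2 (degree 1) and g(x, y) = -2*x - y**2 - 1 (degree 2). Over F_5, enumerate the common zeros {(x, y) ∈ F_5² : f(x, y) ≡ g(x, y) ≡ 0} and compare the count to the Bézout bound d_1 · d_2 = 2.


Common zeros: ∅; count = 0; Bézout bound = 2.

deg(f) = 1, deg(g) = 2, so Bézout bound = 2.
Scan x ∈ F_5. For each x, list the y ∈ F_5 with f(x, y) ≡ 0 and those with g(x, y) ≡ 0 (mod 5); the common zeros in that column are the intersection.
  x = 0: f ≡ 0 at y ∈ {1}; g ≡ 0 at y ∈ {2, 3}; common: ∅.
  x = 1: f ≡ 0 at y ∈ {0}; g ≡ 0 at y ∈ ∅; common: ∅.
  x = 2: f ≡ 0 at y ∈ {4}; g ≡ 0 at y ∈ {0}; common: ∅.
  x = 3: f ≡ 0 at y ∈ {3}; g ≡ 0 at y ∈ ∅; common: ∅.
  x = 4: f ≡ 0 at y ∈ {2}; g ≡ 0 at y ∈ {1, 4}; common: ∅.
Collecting: common zeros = ∅, so the count is 0.
Comparison with the Bézout bound: 0 ≤ 2 = deg(f)·deg(g), as expected for curves with no common component (the affine F_5-count falls short of the bound because intersections may lie at infinity, over extension fields, or carry multiplicity).


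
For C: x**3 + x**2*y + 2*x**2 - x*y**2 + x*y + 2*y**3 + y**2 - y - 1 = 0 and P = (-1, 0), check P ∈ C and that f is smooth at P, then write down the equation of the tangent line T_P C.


Tangent line at P: -x - y - 1 = 0.

Step 1: f(-1, 0) = 0, so P lies on C.
Step 2: partial derivatives
  f_x(x, y) = 3*x**2 + 2*x*y + 4*x - y**2 + y, f_y(x, y) = x**2 - 2*x*y + x + 6*y**2 + 2*y - 1.
  f_x(P) = -1, f_y(P) = -1 (gradient nonzero, so P is smooth).
Step 3: tangent line at P: -1·(x − -1) + -1·(y − 0) = 0.
Expanding: -x - y - 1 = 0.


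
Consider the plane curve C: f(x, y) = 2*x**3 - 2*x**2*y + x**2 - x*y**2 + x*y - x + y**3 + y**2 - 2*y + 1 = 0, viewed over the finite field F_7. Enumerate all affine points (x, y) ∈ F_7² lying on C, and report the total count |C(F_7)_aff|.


Affine F_7-points: {(1, 3), (2, 2), (2, 4), (4, 2), (6, 2), (6, 4), (6, 6)}; count = 7.

For each of the 49 pairs (x, y) ∈ F_7², evaluate f(x, y) mod 7. Record the zeros.
  x = 0: [0↦1, 1↦1, 2↦2, 3↦3, 4↦3, 5↦1, 6↦3]  zeros at y ∈ ∅
  x = 1: [0↦3, 1↦1, 2↦5, 3↦0, 4↦6, 5↦1, 6↦5]  zeros at y ∈ {3}
  x = 2: [0↦5, 1↦4, 2↦0, 3↦6, 4↦0, 5↦2, 6↦4]  zeros at y ∈ {2, 4}
  x = 3: [0↦5, 1↦1, 2↦6, 3↦5, 4↦4, 5↦2, 6↦5]  zeros at y ∈ ∅
  x = 4: [0↦1, 1↦4, 2↦0, 3↦2, 4↦2, 5↦6, 6↦6]  zeros at y ∈ {2}
  x = 5: [0↦5, 1↦4, 2↦1, 3↦2, 4↦6, 5↦5, 6↦5]  zeros at y ∈ ∅
  x = 6: [0↦1, 1↦6, 2↦0, 3↦3, 4↦0, 5↦4, 6↦0]  zeros at y ∈ {2, 4, 6}
Collecting zeros: affine points = {(1, 3), (2, 2), (2, 4), (4, 2), (6, 2), (6, 4), (6, 6)}.
Total count |C(F_7)_aff| = 7.


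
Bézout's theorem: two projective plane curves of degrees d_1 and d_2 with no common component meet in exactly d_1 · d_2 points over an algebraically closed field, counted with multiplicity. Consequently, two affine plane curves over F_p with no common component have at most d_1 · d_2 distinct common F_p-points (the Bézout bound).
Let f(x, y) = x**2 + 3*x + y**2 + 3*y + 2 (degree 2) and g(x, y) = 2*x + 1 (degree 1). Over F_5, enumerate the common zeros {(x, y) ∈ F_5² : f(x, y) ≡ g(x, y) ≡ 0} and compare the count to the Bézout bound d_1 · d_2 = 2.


Common zeros: {(2, 3), (2, 4)}; count = 2; Bézout bound = 2.

deg(f) = 2, deg(g) = 1, so Bézout bound = 2.
Scan x ∈ F_5. For each x, list the y ∈ F_5 with f(x, y) ≡ 0 and those with g(x, y) ≡ 0 (mod 5); the common zeros in that column are the intersection.
  x = 0: f ≡ 0 at y ∈ {3, 4}; g ≡ 0 at y ∈ ∅; common: ∅.
  x = 1: f ≡ 0 at y ∈ {1}; g ≡ 0 at y ∈ ∅; common: ∅.
  x = 2: f ≡ 0 at y ∈ {3, 4}; g ≡ 0 at y ∈ {0, 1, 2, 3, 4}; common: {3, 4}.
  x = 3: f ≡ 0 at y ∈ {0, 2}; g ≡ 0 at y ∈ ∅; common: ∅.
  x = 4: f ≡ 0 at y ∈ {0, 2}; g ≡ 0 at y ∈ ∅; common: ∅.
Collecting: common zeros = {(2, 3), (2, 4)}, so the count is 2.
Comparison with the Bézout bound: 2 ≤ 2 = deg(f)·deg(g), as expected for curves with no common component (the bound is attained).


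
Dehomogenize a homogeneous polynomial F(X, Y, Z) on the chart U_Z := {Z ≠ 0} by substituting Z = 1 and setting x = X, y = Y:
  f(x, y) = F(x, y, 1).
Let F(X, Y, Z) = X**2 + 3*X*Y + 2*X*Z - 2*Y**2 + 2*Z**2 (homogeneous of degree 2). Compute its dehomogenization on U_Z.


f(x, y) = x**2 + 3*x*y + 2*x - 2*y**2 + 2

On U_Z we set Z = 1. Each monomial c·X^i·Y^j·Z^k in F becomes c·x^i·y^j·1^k = c·x^i·y^j.
Substituting Z = 1: F(X, Y, 1) = x**2 + 3*x*y + 2*x - 2*y**2 + 2.
Note: deg(f) ≤ deg(F) = 2; strict inequality happens when F is divisible by Z (lost terms).


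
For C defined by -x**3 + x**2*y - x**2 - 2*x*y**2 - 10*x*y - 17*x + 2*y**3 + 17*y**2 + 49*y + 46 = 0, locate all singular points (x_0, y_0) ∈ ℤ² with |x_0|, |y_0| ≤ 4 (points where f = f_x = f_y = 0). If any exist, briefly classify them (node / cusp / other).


Singular points: {(-1, -3)}; classification: node.

Compute partial derivatives:
  f_x = -3*x**2 + 2*x*y - 2*x - 2*y**2 - 10*y - 17.
  f_y = x**2 - 4*x*y - 10*x + 6*y**2 + 34*y + 49.
Scan x_0 ∈ {−4, ..., 4}. For each x_0, f_y(x_0, y) is a polynomial in y; find its integer roots y ∈ {−4, ..., 4}, then test f_x and f at those candidates.
  x = -4: f_y(-4, y) = 6*y**2 + 50*y + 105; no integer root y with |y| ≤ 4.
  x = -3: f_y(-3, y) = 6*y**2 + 46*y + 88; vanishes at y ∈ {-4}. (-3, -4): f_x = -6 ≠ 0.
  x = -2: f_y(-2, y) = 6*y**2 + 42*y + 73; no integer root y with |y| ≤ 4.
  x = -1: f_y(-1, y) = 6*y**2 + 38*y + 60; vanishes at y ∈ {-3}. (-1, -3): f_x = 0, f = 0 — SINGULAR.
  x = 0: f_y(0, y) = 6*y**2 + 34*y + 49; no integer root y with |y| ≤ 4.
  x = 1: f_y(1, y) = 6*y**2 + 30*y + 40; no integer root y with |y| ≤ 4.
  x = 2: f_y(2, y) = 6*y**2 + 26*y + 33; no integer root y with |y| ≤ 4.
  x = 3: f_y(3, y) = 6*y**2 + 22*y + 28; no integer root y with |y| ≤ 4.
  x = 4: f_y(4, y) = 6*y**2 + 18*y + 25; no integer root y with |y| ≤ 4.
Only singular point on the grid: (-1, -3).
Classify: substitute x = -1 + u, y = -3 + v and expand: f = -u**3 + u**2*v - u**2 - 2*u*v**2 + 2*v**3 + v**2.
No constant or linear terms (consistent with a singular point). Quadratic part: -u**2 + v**2. Cubic part: -u**3 + u**2*v - 2*u*v**2 + 2*v**3.
The quadratic part v**2 - u**2 = (v − u)(v + u) splits into two distinct linear factors, so there are two distinct tangent lines y − -3 = ±(x − -1) — this is a node (ordinary double point).
Classification: node.


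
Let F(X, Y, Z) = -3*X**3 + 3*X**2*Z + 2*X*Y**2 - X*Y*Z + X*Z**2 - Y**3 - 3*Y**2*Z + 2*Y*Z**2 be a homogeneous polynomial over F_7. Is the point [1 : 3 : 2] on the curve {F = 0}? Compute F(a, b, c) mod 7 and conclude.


F(1,3,2) ≡ 4 (mod 7); P is NOT on the curve.

Evaluate F(1, 3, 2) term-by-term (mod 7).
  -3*X**3 ↦ -3·1·1·1 = -3
  3*X**2*Z ↦ 3·1·1·2 = 6
  2*X*Y**2 ↦ 2·1·9·1 = 18
  -X*Y*Z ↦ -1·1·3·2 = -6
  X*Z**2 ↦ 1·1·1·4 = 4
  -Y**3 ↦ -1·1·27·1 = -27
  -3*Y**2*Z ↦ -3·1·9·2 = -54
  2*Y*Z**2 ↦ 2·1·3·4 = 24
Sum: F(1, 3, 2) = (-3) + (6) + (18) + (-6) + (4) + (-27) + (-54) + (24) = -38.
Reducing mod 7: -38 ≡ 4 (mod 7).
Since F(a, b, c) ≡ 4 ≠ 0 (mod 7), P does NOT lie on the curve.


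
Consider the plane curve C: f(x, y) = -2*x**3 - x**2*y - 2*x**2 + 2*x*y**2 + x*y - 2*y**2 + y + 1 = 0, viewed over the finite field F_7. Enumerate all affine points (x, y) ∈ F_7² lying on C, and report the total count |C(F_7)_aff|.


Affine F_7-points: {(0, 1), (0, 3), (1, 3)}; count = 3.

For each of the 49 pairs (x, y) ∈ F_7², evaluate f(x, y) mod 7. Record the zeros.
  x = 0: [0↦1, 1↦0, 2↦2, 3↦0, 4↦1, 5↦5, 6↦5]  zeros at y ∈ {1, 3}
  x = 1: [0↦4, 1↦5, 2↦6, 3↦0, 4↦1, 5↦2, 6↦3]  zeros at y ∈ {3}
  x = 2: [0↦5, 1↦6, 2↦4, 3↦6, 4↦5, 5↦1, 6↦1]  zeros at y ∈ ∅
  x = 3: [0↦6, 1↦5, 2↦5, 3↦6, 4↦1, 5↦4, 6↦1]  zeros at y ∈ ∅
  x = 4: [0↦2, 1↦4, 2↦4, 3↦2, 4↦5, 5↦6, 6↦5]  zeros at y ∈ ∅
  x = 5: [0↦2, 1↦5, 2↦3, 3↦3, 4↦5, 5↦2, 6↦1]  zeros at y ∈ ∅
  x = 6: [0↦1, 1↦3, 2↦4, 3↦4, 4↦3, 5↦1, 6↦5]  zeros at y ∈ ∅
Collecting zeros: affine points = {(0, 1), (0, 3), (1, 3)}.
Total count |C(F_7)_aff| = 3.


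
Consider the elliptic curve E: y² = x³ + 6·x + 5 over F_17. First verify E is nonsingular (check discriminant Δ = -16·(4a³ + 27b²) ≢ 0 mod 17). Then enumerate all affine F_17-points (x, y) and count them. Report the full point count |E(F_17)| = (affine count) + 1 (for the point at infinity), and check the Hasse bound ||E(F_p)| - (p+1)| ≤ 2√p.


Affine points = {(2, 5), (2, 12), (3, 4), (3, 13), (4, 5), (4, 12), (6, 6), (6, 11), (7, 4), (7, 13), (8, 2), (8, 15), (11, 5), (11, 12), (13, 6), (13, 11), (15, 6), (15, 11), (16, 7), (16, 10)}; affine count = 20; |E(F_17)| = 21.

Discriminant check: Δ ∝ 4a³ + 27b² = 4·6³ + 27·5² = 4·216 + 27·25 ≡ 9 (mod 17). Nonzero ⇒ E is nonsingular.
For each x ∈ F_17, compute rhs = x³ + 6·x + 5 mod 17, then count y ∈ F_17 with y² ≡ rhs.
  x = 0: rhs = 5, matching y values: none (0 points).
  x = 1: rhs = 12, matching y values: none (0 points).
  x = 2: rhs = 8, matching y values: 5, 12 (2 points).
  x = 3: rhs = 16, matching y values: 4, 13 (2 points).
  x = 4: rhs = 8, matching y values: 5, 12 (2 points).
  x = 5: rhs = 7, matching y values: none (0 points).
  x = 6: rhs = 2, matching y values: 6, 11 (2 points).
  x = 7: rhs = 16, matching y values: 4, 13 (2 points).
  x = 8: rhs = 4, matching y values: 2, 15 (2 points).
  x = 9: rhs = 6, matching y values: none (0 points).
  x = 10: rhs = 11, matching y values: none (0 points).
  x = 11: rhs = 8, matching y values: 5, 12 (2 points).
  x = 12: rhs = 3, matching y values: none (0 points).
  x = 13: rhs = 2, matching y values: 6, 11 (2 points).
  x = 14: rhs = 11, matching y values: none (0 points).
  x = 15: rhs = 2, matching y values: 6, 11 (2 points).
  x = 16: rhs = 15, matching y values: 7, 10 (2 points).
Total affine count: 20.
Full point count |E(F_17)| = 20 + 1 = 21.
Hasse bound: |21 − (17+1)| = |3| = 3 ≤ 2√17 ≈ 8.2462 ✓.


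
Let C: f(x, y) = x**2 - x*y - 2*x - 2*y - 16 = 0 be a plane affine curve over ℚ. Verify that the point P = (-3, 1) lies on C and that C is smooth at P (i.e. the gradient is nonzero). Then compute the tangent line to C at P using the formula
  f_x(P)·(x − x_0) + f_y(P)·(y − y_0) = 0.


Tangent line at P: -9*x + y - 28 = 0.

Step 1: f(-3, 1) = 0, so P lies on C.
Step 2: partial derivatives
  f_x(x, y) = 2*x - y - 2, f_y(x, y) = -x - 2.
  f_x(P) = -9, f_y(P) = 1 (gradient nonzero, so P is smooth).
Step 3: tangent line at P: -9·(x − -3) + 1·(y − 1) = 0.
Expanding: -9*x + y - 28 = 0.


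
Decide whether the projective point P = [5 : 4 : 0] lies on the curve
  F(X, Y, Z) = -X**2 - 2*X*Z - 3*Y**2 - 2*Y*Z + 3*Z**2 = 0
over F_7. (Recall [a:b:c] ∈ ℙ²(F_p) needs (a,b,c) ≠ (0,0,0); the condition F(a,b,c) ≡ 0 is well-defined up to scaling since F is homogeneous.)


F(5,4,0) ≡ 4 (mod 7); P is NOT on the curve.

Evaluate F(5, 4, 0) term-by-term (mod 7).
  -X**2 ↦ -1·25·1·1 = -25
  -2*X*Z ↦ -2·5·1·0 = 0
  -3*Y**2 ↦ -3·1·16·1 = -48
  -2*Y*Z ↦ -2·1·4·0 = 0
  3*Z**2 ↦ 3·1·1·0 = 0
Sum: F(5, 4, 0) = (-25) + (0) + (-48) + (0) + (0) = -73.
Reducing mod 7: -73 ≡ 4 (mod 7).
Since F(a, b, c) ≡ 4 ≠ 0 (mod 7), P does NOT lie on the curve.


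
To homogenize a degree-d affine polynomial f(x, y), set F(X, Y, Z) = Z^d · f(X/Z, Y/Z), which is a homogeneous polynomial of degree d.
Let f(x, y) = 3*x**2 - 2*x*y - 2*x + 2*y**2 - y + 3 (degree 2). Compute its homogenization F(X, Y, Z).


F(X, Y, Z) = 3*X**2 - 2*X*Y - 2*X*Z + 2*Y**2 - Y*Z + 3*Z**2

deg(f) = 2.
Substitute x = X/Z, y = Y/Z into f, then multiply by Z^2.
  monomial 3·x^2·y^0 ↦ 3·X^2·Y^0·Z^0.
  monomial -2·x^1·y^1 ↦ -2·X^1·Y^1·Z^0.
  monomial -2·x^1·y^0 ↦ -2·X^1·Y^0·Z^1.
  monomial 2·x^0·y^2 ↦ 2·X^0·Y^2·Z^0.
  monomial -1·x^0·y^1 ↦ -1·X^0·Y^1·Z^1.
  monomial 3·x^0·y^0 ↦ 3·X^0·Y^0·Z^2.
Collecting: F(X, Y, Z) = 3*X**2 - 2*X*Y - 2*X*Z + 2*Y**2 - Y*Z + 3*Z**2.


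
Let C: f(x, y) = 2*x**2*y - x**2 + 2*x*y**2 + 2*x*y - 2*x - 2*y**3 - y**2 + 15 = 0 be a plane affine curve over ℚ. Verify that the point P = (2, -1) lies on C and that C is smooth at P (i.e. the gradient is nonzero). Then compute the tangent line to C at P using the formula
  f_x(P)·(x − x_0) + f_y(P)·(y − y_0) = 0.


Tangent line at P: 28 - 14*x = 0.

Step 1: f(2, -1) = 0, so P lies on C.
Step 2: partial derivatives
  f_x(x, y) = 4*x*y - 2*x + 2*y**2 + 2*y - 2, f_y(x, y) = 2*x**2 + 4*x*y + 2*x - 6*y**2 - 2*y.
  f_x(P) = -14, f_y(P) = 0 (gradient nonzero, so P is smooth).
Step 3: tangent line at P: -14·(x − 2) + 0·(y − -1) = 0.
Expanding: 28 - 14*x = 0.


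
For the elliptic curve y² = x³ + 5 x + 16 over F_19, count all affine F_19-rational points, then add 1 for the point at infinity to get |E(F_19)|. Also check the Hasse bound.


Affine points = {(0, 4), (0, 15), (3, 1), (3, 18), (4, 9), (4, 10), (8, 6), (8, 13), (9, 7), (9, 12), (13, 6), (13, 13), (17, 6), (17, 13)}; affine count = 14; |E(F_19)| = 15.

Discriminant check: Δ ∝ 4a³ + 27b² = 4·5³ + 27·16² = 4·125 + 27·256 ≡ 2 (mod 19). Nonzero ⇒ E is nonsingular.
For each x ∈ F_19, compute rhs = x³ + 5·x + 16 mod 19, then count y ∈ F_19 with y² ≡ rhs.
  x = 0: rhs = 16, matching y values: 4, 15 (2 points).
  x = 1: rhs = 3, matching y values: none (0 points).
  x = 2: rhs = 15, matching y values: none (0 points).
  x = 3: rhs = 1, matching y values: 1, 18 (2 points).
  x = 4: rhs = 5, matching y values: 9, 10 (2 points).
  x = 5: rhs = 14, matching y values: none (0 points).
  x = 6: rhs = 15, matching y values: none (0 points).
  x = 7: rhs = 14, matching y values: none (0 points).
  x = 8: rhs = 17, matching y values: 6, 13 (2 points).
  x = 9: rhs = 11, matching y values: 7, 12 (2 points).
  x = 10: rhs = 2, matching y values: none (0 points).
  x = 11: rhs = 15, matching y values: none (0 points).
  x = 12: rhs = 18, matching y values: none (0 points).
  x = 13: rhs = 17, matching y values: 6, 13 (2 points).
  x = 14: rhs = 18, matching y values: none (0 points).
  x = 15: rhs = 8, matching y values: none (0 points).
  x = 16: rhs = 12, matching y values: none (0 points).
  x = 17: rhs = 17, matching y values: 6, 13 (2 points).
  x = 18: rhs = 10, matching y values: none (0 points).
Total affine count: 14.
Full point count |E(F_19)| = 14 + 1 = 15.
Hasse bound: |15 − (19+1)| = |-5| = 5 ≤ 2√19 ≈ 8.7178 ✓.


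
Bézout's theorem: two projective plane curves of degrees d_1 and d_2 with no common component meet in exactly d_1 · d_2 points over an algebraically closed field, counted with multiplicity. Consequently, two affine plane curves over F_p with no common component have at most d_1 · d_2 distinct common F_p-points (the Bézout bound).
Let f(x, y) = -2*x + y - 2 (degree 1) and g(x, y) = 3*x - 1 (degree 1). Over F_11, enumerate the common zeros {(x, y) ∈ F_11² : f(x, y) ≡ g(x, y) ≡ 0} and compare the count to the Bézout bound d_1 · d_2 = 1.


Common zeros: {(4, 10)}; count = 1; Bézout bound = 1.

deg(f) = 1, deg(g) = 1, so Bézout bound = 1.
Scan x ∈ F_11. For each x, list the y ∈ F_11 with f(x, y) ≡ 0 and those with g(x, y) ≡ 0 (mod 11); the common zeros in that column are the intersection.
  x = 0: f ≡ 0 at y ∈ {2}; g ≡ 0 at y ∈ ∅; common: ∅.
  x = 1: f ≡ 0 at y ∈ {4}; g ≡ 0 at y ∈ ∅; common: ∅.
  x = 2: f ≡ 0 at y ∈ {6}; g ≡ 0 at y ∈ ∅; common: ∅.
  x = 3: f ≡ 0 at y ∈ {8}; g ≡ 0 at y ∈ ∅; common: ∅.
  x = 4: f ≡ 0 at y ∈ {10}; g ≡ 0 at y ∈ {0, 1, 2, 3, 4, 5, 6, 7, 8, 9, 10}; common: {10}.
  x = 5: f ≡ 0 at y ∈ {1}; g ≡ 0 at y ∈ ∅; common: ∅.
  x = 6: f ≡ 0 at y ∈ {3}; g ≡ 0 at y ∈ ∅; common: ∅.
  x = 7: f ≡ 0 at y ∈ {5}; g ≡ 0 at y ∈ ∅; common: ∅.
  x = 8: f ≡ 0 at y ∈ {7}; g ≡ 0 at y ∈ ∅; common: ∅.
  x = 9: f ≡ 0 at y ∈ {9}; g ≡ 0 at y ∈ ∅; common: ∅.
  x = 10: f ≡ 0 at y ∈ {0}; g ≡ 0 at y ∈ ∅; common: ∅.
Collecting: common zeros = {(4, 10)}, so the count is 1.
Comparison with the Bézout bound: 1 ≤ 1 = deg(f)·deg(g), as expected for curves with no common component (the bound is attained).


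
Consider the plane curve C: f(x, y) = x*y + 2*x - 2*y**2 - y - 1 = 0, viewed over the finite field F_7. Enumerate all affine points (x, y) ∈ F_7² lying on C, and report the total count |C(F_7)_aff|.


Affine F_7-points: {(0, 5), (1, 2), (1, 5), (2, 5), (2, 6), (3, 3), (3, 5), (4, 0), (4, 5), (5, 4), (5, 5), (6, 1), (6, 5)}; count = 13.

For each of the 49 pairs (x, y) ∈ F_7², evaluate f(x, y) mod 7. Record the zeros.
  x = 0: [0↦6, 1↦3, 2↦3, 3↦6, 4↦5, 5↦0, 6↦5]  zeros at y ∈ {5}
  x = 1: [0↦1, 1↦6, 2↦0, 3↦4, 4↦4, 5↦0, 6↦6]  zeros at y ∈ {2, 5}
  x = 2: [0↦3, 1↦2, 2↦4, 3↦2, 4↦3, 5↦0, 6↦0]  zeros at y ∈ {5, 6}
  x = 3: [0↦5, 1↦5, 2↦1, 3↦0, 4↦2, 5↦0, 6↦1]  zeros at y ∈ {3, 5}
  x = 4: [0↦0, 1↦1, 2↦5, 3↦5, 4↦1, 5↦0, 6↦2]  zeros at y ∈ {0, 5}
  x = 5: [0↦2, 1↦4, 2↦2, 3↦3, 4↦0, 5↦0, 6↦3]  zeros at y ∈ {4, 5}
  x = 6: [0↦4, 1↦0, 2↦6, 3↦1, 4↦6, 5↦0, 6↦4]  zeros at y ∈ {1, 5}
Collecting zeros: affine points = {(0, 5), (1, 2), (1, 5), (2, 5), (2, 6), (3, 3), (3, 5), (4, 0), (4, 5), (5, 4), (5, 5), (6, 1), (6, 5)}.
Total count |C(F_7)_aff| = 13.


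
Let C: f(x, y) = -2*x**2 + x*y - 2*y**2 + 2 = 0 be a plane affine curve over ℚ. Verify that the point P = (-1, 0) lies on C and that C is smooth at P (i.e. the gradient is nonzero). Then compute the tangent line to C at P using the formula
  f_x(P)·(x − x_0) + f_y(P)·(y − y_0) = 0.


Tangent line at P: 4*x - y + 4 = 0.

Step 1: f(-1, 0) = 0, so P lies on C.
Step 2: partial derivatives
  f_x(x, y) = -4*x + y, f_y(x, y) = x - 4*y.
  f_x(P) = 4, f_y(P) = -1 (gradient nonzero, so P is smooth).
Step 3: tangent line at P: 4·(x − -1) + -1·(y − 0) = 0.
Expanding: 4*x - y + 4 = 0.


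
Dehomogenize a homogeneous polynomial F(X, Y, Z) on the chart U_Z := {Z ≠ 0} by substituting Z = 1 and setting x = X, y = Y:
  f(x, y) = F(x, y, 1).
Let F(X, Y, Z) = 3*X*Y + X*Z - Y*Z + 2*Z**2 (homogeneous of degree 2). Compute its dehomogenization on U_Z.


f(x, y) = 3*x*y + x - y + 2

On U_Z we set Z = 1. Each monomial c·X^i·Y^j·Z^k in F becomes c·x^i·y^j·1^k = c·x^i·y^j.
Substituting Z = 1: F(X, Y, 1) = 3*x*y + x - y + 2.
Note: deg(f) ≤ deg(F) = 2; strict inequality happens when F is divisible by Z (lost terms).


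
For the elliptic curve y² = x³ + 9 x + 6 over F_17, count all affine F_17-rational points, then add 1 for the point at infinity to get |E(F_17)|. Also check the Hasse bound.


Affine points = {(1, 4), (1, 13), (2, 7), (2, 10), (3, 3), (3, 14), (4, 2), (4, 15), (6, 2), (6, 15), (7, 2), (7, 15), (9, 0), (10, 5), (10, 12), (11, 5), (11, 12), (13, 5), (13, 12), (16, 8), (16, 9)}; affine count = 21; |E(F_17)| = 22.

Discriminant check: Δ ∝ 4a³ + 27b² = 4·9³ + 27·6² = 4·729 + 27·36 ≡ 12 (mod 17). Nonzero ⇒ E is nonsingular.
For each x ∈ F_17, compute rhs = x³ + 9·x + 6 mod 17, then count y ∈ F_17 with y² ≡ rhs.
  x = 0: rhs = 6, matching y values: none (0 points).
  x = 1: rhs = 16, matching y values: 4, 13 (2 points).
  x = 2: rhs = 15, matching y values: 7, 10 (2 points).
  x = 3: rhs = 9, matching y values: 3, 14 (2 points).
  x = 4: rhs = 4, matching y values: 2, 15 (2 points).
  x = 5: rhs = 6, matching y values: none (0 points).
  x = 6: rhs = 4, matching y values: 2, 15 (2 points).
  x = 7: rhs = 4, matching y values: 2, 15 (2 points).
  x = 8: rhs = 12, matching y values: none (0 points).
  x = 9: rhs = 0, matching y values: 0 (1 points).
  x = 10: rhs = 8, matching y values: 5, 12 (2 points).
  x = 11: rhs = 8, matching y values: 5, 12 (2 points).
  x = 12: rhs = 6, matching y values: none (0 points).
  x = 13: rhs = 8, matching y values: 5, 12 (2 points).
  x = 14: rhs = 3, matching y values: none (0 points).
  x = 15: rhs = 14, matching y values: none (0 points).
  x = 16: rhs = 13, matching y values: 8, 9 (2 points).
Total affine count: 21.
Full point count |E(F_17)| = 21 + 1 = 22.
Hasse bound: |22 − (17+1)| = |4| = 4 ≤ 2√17 ≈ 8.2462 ✓.


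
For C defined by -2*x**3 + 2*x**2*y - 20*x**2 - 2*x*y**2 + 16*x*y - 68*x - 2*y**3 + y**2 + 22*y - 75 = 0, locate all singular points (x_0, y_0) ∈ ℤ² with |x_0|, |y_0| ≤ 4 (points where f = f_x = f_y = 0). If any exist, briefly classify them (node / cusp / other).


Singular points: {(-3, 1)}; classification: cusp.

Compute partial derivatives:
  f_x = -6*x**2 + 4*x*y - 40*x - 2*y**2 + 16*y - 68.
  f_y = 2*x**2 - 4*x*y + 16*x - 6*y**2 + 2*y + 22.
Scan x_0 ∈ {−4, ..., 4}. For each x_0, f_y(x_0, y) is a polynomial in y; find its integer roots y ∈ {−4, ..., 4}, then test f_x and f at those candidates.
  x = -4: f_y(-4, y) = -6*y**2 + 18*y - 10; no integer root y with |y| ≤ 4.
  x = -3: f_y(-3, y) = -6*y**2 + 14*y - 8; vanishes at y ∈ {1}. (-3, 1): f_x = 0, f = 0 — SINGULAR.
  x = -2: f_y(-2, y) = -6*y**2 + 10*y - 2; no integer root y with |y| ≤ 4.
  x = -1: f_y(-1, y) = -6*y**2 + 6*y + 8; no integer root y with |y| ≤ 4.
  x = 0: f_y(0, y) = -6*y**2 + 2*y + 22; no integer root y with |y| ≤ 4.
  x = 1: f_y(1, y) = -6*y**2 - 2*y + 40; no integer root y with |y| ≤ 4.
  x = 2: f_y(2, y) = -6*y**2 - 6*y + 62; no integer root y with |y| ≤ 4.
  x = 3: f_y(3, y) = -6*y**2 - 10*y + 88; no integer root y with |y| ≤ 4.
  x = 4: f_y(4, y) = -6*y**2 - 14*y + 118; no integer root y with |y| ≤ 4.
Only singular point on the grid: (-3, 1).
Classify: substitute x = -3 + u, y = 1 + v and expand: f = -2*u**3 + 2*u**2*v - 2*u*v**2 - 2*v**3 + v**2.
No constant or linear terms (consistent with a singular point). Quadratic part: v**2. Cubic part: -2*u**3 + 2*u**2*v - 2*u*v**2 - 2*v**3.
The quadratic part v**2 is a perfect square, so there is a single (double) tangent line v = 0, i.e. y = 1. Restricting the cubic part to that line (v = 0) leaves -2*u**3 ≠ 0, so f is not divisible by v and the branch is v² ≈ 2*u**3 to lowest order — this is a cusp.
Classification: cusp.


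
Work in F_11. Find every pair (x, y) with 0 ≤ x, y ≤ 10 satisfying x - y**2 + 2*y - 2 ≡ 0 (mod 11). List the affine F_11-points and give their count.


Affine F_11-points: {(1, 1), (2, 0), (2, 2), (4, 6), (4, 7), (5, 3), (5, 10), (6, 5), (6, 8), (10, 4), (10, 9)}; count = 11.

For each of the 121 pairs (x, y) ∈ F_11², evaluate f(x, y) mod 11. Record the zeros.
  x = 0: [0↦9, 1↦10, 2↦9, 3↦6, 4↦1, 5↦5, 6↦7, 7↦7, 8↦5, 9↦1, 10↦6]  zeros at y ∈ ∅
  x = 1: [0↦10, 1↦0, 2↦10, 3↦7, 4↦2, 5↦6, 6↦8, 7↦8, 8↦6, 9↦2, 10↦7]  zeros at y ∈ {1}
  x = 2: [0↦0, 1↦1, 2↦0, 3↦8, 4↦3, 5↦7, 6↦9, 7↦9, 8↦7, 9↦3, 10↦8]  zeros at y ∈ {0, 2}
  x = 3: [0↦1, 1↦2, 2↦1, 3↦9, 4↦4, 5↦8, 6↦10, 7↦10, 8↦8, 9↦4, 10↦9]  zeros at y ∈ ∅
  x = 4: [0↦2, 1↦3, 2↦2, 3↦10, 4↦5, 5↦9, 6↦0, 7↦0, 8↦9, 9↦5, 10↦10]  zeros at y ∈ {6, 7}
  x = 5: [0↦3, 1↦4, 2↦3, 3↦0, 4↦6, 5↦10, 6↦1, 7↦1, 8↦10, 9↦6, 10↦0]  zeros at y ∈ {3, 10}
  x = 6: [0↦4, 1↦5, 2↦4, 3↦1, 4↦7, 5↦0, 6↦2, 7↦2, 8↦0, 9↦7, 10↦1]  zeros at y ∈ {5, 8}
  x = 7: [0↦5, 1↦6, 2↦5, 3↦2, 4↦8, 5↦1, 6↦3, 7↦3, 8↦1, 9↦8, 10↦2]  zeros at y ∈ ∅
  x = 8: [0↦6, 1↦7, 2↦6, 3↦3, 4↦9, 5↦2, 6↦4, 7↦4, 8↦2, 9↦9, 10↦3]  zeros at y ∈ ∅
  x = 9: [0↦7, 1↦8, 2↦7, 3↦4, 4↦10, 5↦3, 6↦5, 7↦5, 8↦3, 9↦10, 10↦4]  zeros at y ∈ ∅
  x = 10: [0↦8, 1↦9, 2↦8, 3↦5, 4↦0, 5↦4, 6↦6, 7↦6, 8↦4, 9↦0, 10↦5]  zeros at y ∈ {4, 9}
Collecting zeros: affine points = {(1, 1), (2, 0), (2, 2), (4, 6), (4, 7), (5, 3), (5, 10), (6, 5), (6, 8), (10, 4), (10, 9)}.
Total count |C(F_11)_aff| = 11.


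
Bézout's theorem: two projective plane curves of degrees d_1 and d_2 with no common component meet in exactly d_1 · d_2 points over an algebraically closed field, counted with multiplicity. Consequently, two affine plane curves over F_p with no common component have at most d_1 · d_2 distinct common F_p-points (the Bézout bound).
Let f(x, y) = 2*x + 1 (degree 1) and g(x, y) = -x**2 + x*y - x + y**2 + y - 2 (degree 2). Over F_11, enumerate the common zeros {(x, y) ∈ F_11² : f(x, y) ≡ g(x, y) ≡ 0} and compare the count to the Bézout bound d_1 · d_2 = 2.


Common zeros: ∅; count = 0; Bézout bound = 2.

deg(f) = 1, deg(g) = 2, so Bézout bound = 2.
Scan x ∈ F_11. For each x, list the y ∈ F_11 with f(x, y) ≡ 0 and those with g(x, y) ≡ 0 (mod 11); the common zeros in that column are the intersection.
  x = 0: f ≡ 0 at y ∈ ∅; g ≡ 0 at y ∈ {1, 9}; common: ∅.
  x = 1: f ≡ 0 at y ∈ ∅; g ≡ 0 at y ∈ {3, 6}; common: ∅.
  x = 2: f ≡ 0 at y ∈ ∅; g ≡ 0 at y ∈ ∅; common: ∅.
  x = 3: f ≡ 0 at y ∈ ∅; g ≡ 0 at y ∈ ∅; common: ∅.
  x = 4: f ≡ 0 at y ∈ ∅; g ≡ 0 at y ∈ {0, 6}; common: ∅.
  x = 5: f ≡ 0 at y ∈ {0, 1, 2, 3, 4, 5, 6, 7, 8, 9, 10}; g ≡ 0 at y ∈ ∅; common: ∅.
  x = 6: f ≡ 0 at y ∈ ∅; g ≡ 0 at y ∈ {0, 4}; common: ∅.
  x = 7: f ≡ 0 at y ∈ ∅; g ≡ 0 at y ∈ ∅; common: ∅.
  x = 8: f ≡ 0 at y ∈ ∅; g ≡ 0 at y ∈ {4, 9}; common: ∅.
  x = 9: f ≡ 0 at y ∈ ∅; g ≡ 0 at y ∈ ∅; common: ∅.
  x = 10: f ≡ 0 at y ∈ ∅; g ≡ 0 at y ∈ ∅; common: ∅.
Collecting: common zeros = ∅, so the count is 0.
Comparison with the Bézout bound: 0 ≤ 2 = deg(f)·deg(g), as expected for curves with no common component (the affine F_11-count falls short of the bound because intersections may lie at infinity, over extension fields, or carry multiplicity).


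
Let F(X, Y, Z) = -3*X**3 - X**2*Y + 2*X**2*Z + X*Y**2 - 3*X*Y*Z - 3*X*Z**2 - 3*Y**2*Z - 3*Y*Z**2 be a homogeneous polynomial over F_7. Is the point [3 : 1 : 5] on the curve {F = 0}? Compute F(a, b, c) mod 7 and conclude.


F(3,1,5) ≡ 0 (mod 7); P is on the curve.

Evaluate F(3, 1, 5) term-by-term (mod 7).
  -3*X**3 ↦ -3·27·1·1 = -81
  -X**2*Y ↦ -1·9·1·1 = -9
  2*X**2*Z ↦ 2·9·1·5 = 90
  X*Y**2 ↦ 1·3·1·1 = 3
  -3*X*Y*Z ↦ -3·3·1·5 = -45
  -3*X*Z**2 ↦ -3·3·1·25 = -225
  -3*Y**2*Z ↦ -3·1·1·5 = -15
  -3*Y*Z**2 ↦ -3·1·1·25 = -75
Sum: F(3, 1, 5) = (-81) + (-9) + (90) + (3) + (-45) + (-225) + (-15) + (-75) = -357.
Reducing mod 7: -357 ≡ 0 (mod 7).
Since F(a, b, c) ≡ 0 (mod 7), P lies on the curve.


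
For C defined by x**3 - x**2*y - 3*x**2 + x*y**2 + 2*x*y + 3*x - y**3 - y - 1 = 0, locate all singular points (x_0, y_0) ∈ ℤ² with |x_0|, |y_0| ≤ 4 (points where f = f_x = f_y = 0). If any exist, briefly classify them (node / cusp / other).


Singular points: {(1, 0)}; classification: cusp.

Compute partial derivatives:
  f_x = 3*x**2 - 2*x*y - 6*x + y**2 + 2*y + 3.
  f_y = -x**2 + 2*x*y + 2*x - 3*y**2 - 1.
Scan x_0 ∈ {−4, ..., 4}. For each x_0, f_y(x_0, y) is a polynomial in y; find its integer roots y ∈ {−4, ..., 4}, then test f_x and f at those candidates.
  x = -4: f_y(-4, y) = -3*y**2 - 8*y - 25; no integer root y with |y| ≤ 4.
  x = -3: f_y(-3, y) = -3*y**2 - 6*y - 16; no integer root y with |y| ≤ 4.
  x = -2: f_y(-2, y) = -3*y**2 - 4*y - 9; no integer root y with |y| ≤ 4.
  x = -1: f_y(-1, y) = -3*y**2 - 2*y - 4; no integer root y with |y| ≤ 4.
  x = 0: f_y(0, y) = -3*y**2 - 1; no integer root y with |y| ≤ 4.
  x = 1: f_y(1, y) = -3*y**2 + 2*y; vanishes at y ∈ {0}. (1, 0): f_x = 0, f = 0 — SINGULAR.
  x = 2: f_y(2, y) = -3*y**2 + 4*y - 1; vanishes at y ∈ {1}. (2, 1): f_x = 2 ≠ 0.
  x = 3: f_y(3, y) = -3*y**2 + 6*y - 4; no integer root y with |y| ≤ 4.
  x = 4: f_y(4, y) = -3*y**2 + 8*y - 9; no integer root y with |y| ≤ 4.
Only singular point on the grid: (1, 0).
Classify: substitute x = 1 + u, y = 0 + v and expand: f = u**3 - u**2*v + u*v**2 - v**3 + v**2.
No constant or linear terms (consistent with a singular point). Quadratic part: v**2. Cubic part: u**3 - u**2*v + u*v**2 - v**3.
The quadratic part v**2 is a perfect square, so there is a single (double) tangent line v = 0, i.e. y = 0. Restricting the cubic part to that line (v = 0) leaves u**3 ≠ 0, so f is not divisible by v and the branch is v² ≈ -u**3 to lowest order — this is a cusp.
Classification: cusp.


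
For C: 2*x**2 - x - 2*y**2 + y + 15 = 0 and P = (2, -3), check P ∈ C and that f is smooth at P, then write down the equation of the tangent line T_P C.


Tangent line at P: 7*x + 13*y + 25 = 0.

Step 1: f(2, -3) = 0, so P lies on C.
Step 2: partial derivatives
  f_x(x, y) = 4*x - 1, f_y(x, y) = 1 - 4*y.
  f_x(P) = 7, f_y(P) = 13 (gradient nonzero, so P is smooth).
Step 3: tangent line at P: 7·(x − 2) + 13·(y − -3) = 0.
Expanding: 7*x + 13*y + 25 = 0.


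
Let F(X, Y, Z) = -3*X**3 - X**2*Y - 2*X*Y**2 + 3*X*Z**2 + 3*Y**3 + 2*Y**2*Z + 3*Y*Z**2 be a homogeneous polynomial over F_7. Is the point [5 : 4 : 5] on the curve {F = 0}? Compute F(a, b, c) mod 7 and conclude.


F(5,4,5) ≡ 0 (mod 7); P is on the curve.

Evaluate F(5, 4, 5) term-by-term (mod 7).
  -3*X**3 ↦ -3·125·1·1 = -375
  -X**2*Y ↦ -1·25·4·1 = -100
  -2*X*Y**2 ↦ -2·5·16·1 = -160
  3*X*Z**2 ↦ 3·5·1·25 = 375
  3*Y**3 ↦ 3·1·64·1 = 192
  2*Y**2*Z ↦ 2·1·16·5 = 160
  3*Y*Z**2 ↦ 3·1·4·25 = 300
Sum: F(5, 4, 5) = (-375) + (-100) + (-160) + (375) + (192) + (160) + (300) = 392.
Reducing mod 7: 392 ≡ 0 (mod 7).
Since F(a, b, c) ≡ 0 (mod 7), P lies on the curve.


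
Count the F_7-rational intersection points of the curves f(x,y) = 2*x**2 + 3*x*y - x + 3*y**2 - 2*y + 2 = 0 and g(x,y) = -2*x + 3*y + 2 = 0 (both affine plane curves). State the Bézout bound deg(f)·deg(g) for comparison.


Common zeros: {(0, 4)}; count = 1; Bézout bound = 2.

deg(f) = 2, deg(g) = 1, so Bézout bound = 2.
Scan x ∈ F_7. For each x, list the y ∈ F_7 with f(x, y) ≡ 0 and those with g(x, y) ≡ 0 (mod 7); the common zeros in that column are the intersection.
  x = 0: f ≡ 0 at y ∈ {4, 6}; g ≡ 0 at y ∈ {4}; common: {4}.
  x = 1: f ≡ 0 at y ∈ {1}; g ≡ 0 at y ∈ {0}; common: ∅.
  x = 2: f ≡ 0 at y ∈ {2, 6}; g ≡ 0 at y ∈ {3}; common: ∅.
  x = 3: f ≡ 0 at y ∈ ∅; g ≡ 0 at y ∈ {6}; common: ∅.
  x = 4: f ≡ 0 at y ∈ ∅; g ≡ 0 at y ∈ {2}; common: ∅.
  x = 5: f ≡ 0 at y ∈ {1, 4}; g ≡ 0 at y ∈ {5}; common: ∅.
  x = 6: f ≡ 0 at y ∈ {2}; g ≡ 0 at y ∈ {1}; common: ∅.
Collecting: common zeros = {(0, 4)}, so the count is 1.
Comparison with the Bézout bound: 1 ≤ 2 = deg(f)·deg(g), as expected for curves with no common component (the affine F_7-count falls short of the bound because intersections may lie at infinity, over extension fields, or carry multiplicity).


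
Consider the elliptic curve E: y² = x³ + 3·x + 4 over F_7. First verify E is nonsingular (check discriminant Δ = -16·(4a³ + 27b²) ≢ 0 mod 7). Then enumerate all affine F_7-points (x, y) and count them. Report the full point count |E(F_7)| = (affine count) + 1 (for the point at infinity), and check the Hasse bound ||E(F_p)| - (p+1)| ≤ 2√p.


Affine points = {(0, 2), (0, 5), (1, 1), (1, 6), (2, 2), (2, 5), (5, 2), (5, 5), (6, 0)}; affine count = 9; |E(F_7)| = 10.

Discriminant check: Δ ∝ 4a³ + 27b² = 4·3³ + 27·4² = 4·27 + 27·16 ≡ 1 (mod 7). Nonzero ⇒ E is nonsingular.
For each x ∈ F_7, compute rhs = x³ + 3·x + 4 mod 7, then count y ∈ F_7 with y² ≡ rhs.
  x = 0: rhs = 4, matching y values: 2, 5 (2 points).
  x = 1: rhs = 1, matching y values: 1, 6 (2 points).
  x = 2: rhs = 4, matching y values: 2, 5 (2 points).
  x = 3: rhs = 5, matching y values: none (0 points).
  x = 4: rhs = 3, matching y values: none (0 points).
  x = 5: rhs = 4, matching y values: 2, 5 (2 points).
  x = 6: rhs = 0, matching y values: 0 (1 points).
Total affine count: 9.
Full point count |E(F_7)| = 9 + 1 = 10.
Hasse bound: |10 − (7+1)| = |2| = 2 ≤ 2√7 ≈ 5.2915 ✓.


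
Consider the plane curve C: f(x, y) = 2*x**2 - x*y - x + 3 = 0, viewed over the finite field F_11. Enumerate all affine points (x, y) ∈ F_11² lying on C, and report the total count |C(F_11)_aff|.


Affine F_11-points: {(1, 4), (2, 10), (3, 6), (4, 5), (5, 3), (6, 6), (7, 4), (8, 3), (9, 10), (10, 5)}; count = 10.

For each of the 121 pairs (x, y) ∈ F_11², evaluate f(x, y) mod 11. Record the zeros.
  x = 0: [0↦3, 1↦3, 2↦3, 3↦3, 4↦3, 5↦3, 6↦3, 7↦3, 8↦3, 9↦3, 10↦3]  zeros at y ∈ ∅
  x = 1: [0↦4, 1↦3, 2↦2, 3↦1, 4↦0, 5↦10, 6↦9, 7↦8, 8↦7, 9↦6, 10↦5]  zeros at y ∈ {4}
  x = 2: [0↦9, 1↦7, 2↦5, 3↦3, 4↦1, 5↦10, 6↦8, 7↦6, 8↦4, 9↦2, 10↦0]  zeros at y ∈ {10}
  x = 3: [0↦7, 1↦4, 2↦1, 3↦9, 4↦6, 5↦3, 6↦0, 7↦8, 8↦5, 9↦2, 10↦10]  zeros at y ∈ {6}
  x = 4: [0↦9, 1↦5, 2↦1, 3↦8, 4↦4, 5↦0, 6↦7, 7↦3, 8↦10, 9↦6, 10↦2]  zeros at y ∈ {5}
  x = 5: [0↦4, 1↦10, 2↦5, 3↦0, 4↦6, 5↦1, 6↦7, 7↦2, 8↦8, 9↦3, 10↦9]  zeros at y ∈ {3}
  x = 6: [0↦3, 1↦8, 2↦2, 3↦7, 4↦1, 5↦6, 6↦0, 7↦5, 8↦10, 9↦4, 10↦9]  zeros at y ∈ {6}
  x = 7: [0↦6, 1↦10, 2↦3, 3↦7, 4↦0, 5↦4, 6↦8, 7↦1, 8↦5, 9↦9, 10↦2]  zeros at y ∈ {4}
  x = 8: [0↦2, 1↦5, 2↦8, 3↦0, 4↦3, 5↦6, 6↦9, 7↦1, 8↦4, 9↦7, 10↦10]  zeros at y ∈ {3}
  x = 9: [0↦2, 1↦4, 2↦6, 3↦8, 4↦10, 5↦1, 6↦3, 7↦5, 8↦7, 9↦9, 10↦0]  zeros at y ∈ {10}
  x = 10: [0↦6, 1↦7, 2↦8, 3↦9, 4↦10, 5↦0, 6↦1, 7↦2, 8↦3, 9↦4, 10↦5]  zeros at y ∈ {5}
Collecting zeros: affine points = {(1, 4), (2, 10), (3, 6), (4, 5), (5, 3), (6, 6), (7, 4), (8, 3), (9, 10), (10, 5)}.
Total count |C(F_11)_aff| = 10.


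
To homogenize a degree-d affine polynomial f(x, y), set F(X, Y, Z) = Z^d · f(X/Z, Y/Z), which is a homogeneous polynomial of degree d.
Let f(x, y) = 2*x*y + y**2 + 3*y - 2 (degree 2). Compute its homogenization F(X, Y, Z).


F(X, Y, Z) = 2*X*Y + Y**2 + 3*Y*Z - 2*Z**2

deg(f) = 2.
Substitute x = X/Z, y = Y/Z into f, then multiply by Z^2.
  monomial 2·x^1·y^1 ↦ 2·X^1·Y^1·Z^0.
  monomial 1·x^0·y^2 ↦ 1·X^0·Y^2·Z^0.
  monomial 3·x^0·y^1 ↦ 3·X^0·Y^1·Z^1.
  monomial -2·x^0·y^0 ↦ -2·X^0·Y^0·Z^2.
Collecting: F(X, Y, Z) = 2*X*Y + Y**2 + 3*Y*Z - 2*Z**2.


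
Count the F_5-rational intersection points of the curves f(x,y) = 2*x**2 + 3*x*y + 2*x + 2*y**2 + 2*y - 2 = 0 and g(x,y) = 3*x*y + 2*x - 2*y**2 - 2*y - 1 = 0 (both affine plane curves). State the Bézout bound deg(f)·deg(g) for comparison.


Common zeros: {(1, 2), (2, 1), (3, 1)}; count = 3; Bézout bound = 4.

deg(f) = 2, deg(g) = 2, so Bézout bound = 4.
Scan x ∈ F_5. For each x, list the y ∈ F_5 with f(x, y) ≡ 0 and those with g(x, y) ≡ 0 (mod 5); the common zeros in that column are the intersection.
  x = 0: f ≡ 0 at y ∈ {2}; g ≡ 0 at y ∈ {1, 3}; common: ∅.
  x = 1: f ≡ 0 at y ∈ {2, 3}; g ≡ 0 at y ∈ {1, 2}; common: {2}.
  x = 2: f ≡ 0 at y ∈ {0, 1}; g ≡ 0 at y ∈ {1}; common: {1}.
  x = 3: f ≡ 0 at y ∈ {1}; g ≡ 0 at y ∈ {0, 1}; common: {1}.
  x = 4: f ≡ 0 at y ∈ ∅; g ≡ 0 at y ∈ {1, 4}; common: ∅.
Collecting: common zeros = {(1, 2), (2, 1), (3, 1)}, so the count is 3.
Comparison with the Bézout bound: 3 ≤ 4 = deg(f)·deg(g), as expected for curves with no common component (the affine F_5-count falls short of the bound because intersections may lie at infinity, over extension fields, or carry multiplicity).
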